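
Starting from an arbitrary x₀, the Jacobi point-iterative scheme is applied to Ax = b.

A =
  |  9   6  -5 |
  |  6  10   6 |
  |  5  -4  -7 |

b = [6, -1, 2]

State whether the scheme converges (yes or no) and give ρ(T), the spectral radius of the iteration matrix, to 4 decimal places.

Split A = D + L + U, D = diag(9, 10, -7).
T_J = -D⁻¹(L+U): T[2,1] = -(-4)/(-7) = -0.5714; T[2,2] = 0.
  T[0,:] = [+0.0000  -0.6667  +0.5556]
  T[1,:] = [-0.6000  +0.0000  -0.6000]
  T[2,:] = [+0.7143  -0.5714  +0.0000]
|roots of det(T-λI)|: 1.2350, 0.6209, 0.6209.
spectral radius ρ = 1.2350; 1.2350 > 1 ⇒ diverges.

no, ρ = 1.2350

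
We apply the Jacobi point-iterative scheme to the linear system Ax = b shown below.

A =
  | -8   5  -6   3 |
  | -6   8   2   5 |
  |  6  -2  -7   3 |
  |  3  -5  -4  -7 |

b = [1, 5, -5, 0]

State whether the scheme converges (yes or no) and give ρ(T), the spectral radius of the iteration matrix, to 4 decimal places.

Diagonal D = diag(-8, 8, -7, -7); L, U strict lower/upper.
Jacobi: T = -D⁻¹(L+U), T[2,0] = -(6)/(-7) = +0.8571; T[2,2] = 0.
  T[0,:] = [+0.0000, +0.6250, -0.7500, +0.3750]
  T[1,:] = [+0.7500, +0.0000, -0.2500, -0.6250]
  T[2,:] = [+0.8571, -0.2857, +0.0000, +0.4286]
  T[3,:] = [+0.4286, -0.7143, -0.5714, +0.0000]
eigenvalue magnitudes: 1.1811, 0.9091, 0.9091, 0.7898.
spectral radius ρ = 1.1811; 1.1811 > 1 ⇒ diverges.

no, ρ = 1.1811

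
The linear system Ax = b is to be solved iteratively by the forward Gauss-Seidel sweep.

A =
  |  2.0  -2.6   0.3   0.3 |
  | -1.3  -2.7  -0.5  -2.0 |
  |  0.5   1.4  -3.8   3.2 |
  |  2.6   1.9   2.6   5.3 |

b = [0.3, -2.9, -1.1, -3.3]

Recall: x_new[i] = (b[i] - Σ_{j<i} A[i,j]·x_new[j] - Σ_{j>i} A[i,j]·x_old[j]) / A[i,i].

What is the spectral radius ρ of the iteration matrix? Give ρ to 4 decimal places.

0.8997

Let D = diag(2, -2.7, -3.8, 5.3); L, U the strict triangles.
Gauss-Seidel: T = -(D+L)⁻¹U, row 0 first, T[0,3] = -(0.3)/(2) = -0.1500; later rows by forward substitution.
  T[0,:] = [+0.0000  +1.3000  -0.1500  -0.1500]
  T[1,:] = [+0.0000  -0.6259  -0.1130  -0.6685]
  T[2,:] = [+0.0000  -0.0596  -0.0614  +0.5761]
  T[3,:] = [+0.0000  -0.3841  +0.1442  +0.0306]
moduli |λ_i(T)| = 0.8997, 0.4755, 0.2324, 0.0000.
ρ(T) = max|λ| = 0.8997; 0.8997 < 1 ⇒ converges.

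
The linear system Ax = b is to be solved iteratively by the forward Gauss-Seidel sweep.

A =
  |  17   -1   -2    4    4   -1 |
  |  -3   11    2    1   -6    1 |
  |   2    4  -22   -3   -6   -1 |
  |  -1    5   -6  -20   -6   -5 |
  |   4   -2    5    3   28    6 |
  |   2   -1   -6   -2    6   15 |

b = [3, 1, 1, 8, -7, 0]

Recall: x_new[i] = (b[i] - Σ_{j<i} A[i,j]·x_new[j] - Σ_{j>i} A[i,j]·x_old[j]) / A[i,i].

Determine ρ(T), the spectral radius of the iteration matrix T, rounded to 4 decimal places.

A = D + L + U where D = diag(17, 11, -22, -20, 28, 15).
T_GS = -(D+L)⁻¹U: row 0 first, T[0,3] = -(4)/(17) = -0.2353; later rows by forward substitution.
  T[0,:] = [+0.0000  +0.0588  +0.1176  -0.2353  -0.2353  +0.0588]
  T[1,:] = [+0.0000  +0.0160  -0.1497  -0.1551  +0.4813  -0.0749]
  T[2,:] = [+0.0000  +0.0083  -0.0165  -0.1860  -0.2066  -0.0537]
  T[3,:] = [+0.0000  -0.0014  -0.0384  +0.0288  -0.1059  -0.2555]
  T[4,:] = [+0.0000  -0.0086  -0.0204  +0.0527  +0.1162  -0.1911]
  T[5,:] = [+0.0000  -0.0002  -0.0292  -0.0706  -0.0798  +0.0080]
|eigenvalues of T|: 0.2144, 0.1778, 0.0842, 0.0842, 0.0463, 0.0000.
ρ(T) = max|λ| = 0.2144; 0.2144 < 1, so it converges for any x₀.

0.2144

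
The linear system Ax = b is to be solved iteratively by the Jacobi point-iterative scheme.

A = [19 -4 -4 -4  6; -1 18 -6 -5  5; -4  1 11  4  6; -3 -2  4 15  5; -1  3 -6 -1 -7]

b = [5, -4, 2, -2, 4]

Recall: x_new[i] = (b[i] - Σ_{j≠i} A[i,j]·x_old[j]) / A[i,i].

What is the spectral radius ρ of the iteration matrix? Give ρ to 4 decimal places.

0.8934

Diagonal D = diag(19, 18, 11, 15, -7); L, U strict lower/upper.
Jacobi T = -D⁻¹(L+U): T[3,1] = -(-2)/(15) = +0.1333; T[3,3] = 0.
  T[0,:] = [+0.0000, +0.2105, +0.2105, +0.2105, -0.3158]
  T[1,:] = [+0.0556, +0.0000, +0.3333, +0.2778, -0.2778]
  T[2,:] = [+0.3636, -0.0909, +0.0000, -0.3636, -0.5455]
  T[3,:] = [+0.2000, +0.1333, -0.2667, +0.0000, -0.3333]
  T[4,:] = [-0.1429, +0.4286, -0.8571, -0.1429, +0.0000]
|eigenvalues of T|: 0.8934, 0.6268, 0.4106, 0.1222, 0.1222.
spectral radius ρ = 0.8934; 0.8934 < 1: convergent.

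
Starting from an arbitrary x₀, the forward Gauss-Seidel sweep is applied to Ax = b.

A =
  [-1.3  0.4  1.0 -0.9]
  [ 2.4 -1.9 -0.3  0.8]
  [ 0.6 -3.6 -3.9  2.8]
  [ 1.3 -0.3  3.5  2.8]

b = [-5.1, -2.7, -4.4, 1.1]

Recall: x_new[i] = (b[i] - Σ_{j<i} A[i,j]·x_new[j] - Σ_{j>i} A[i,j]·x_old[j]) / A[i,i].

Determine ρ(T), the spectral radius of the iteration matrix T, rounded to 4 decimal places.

Write A = D+L+U with D = diag(-1.3, -1.9, -3.9, 2.8).
Gauss-Seidel: T = -(D+L)⁻¹U, row 0 first, T[0,1] = -(0.4)/(-1.3) = +0.3077; later rows by forward substitution.
  T[0,:] = [+0.0000  +0.3077  +0.7692  -0.6923]
  T[1,:] = [+0.0000  +0.3887  +0.8138  -0.4534]
  T[2,:] = [+0.0000  -0.3114  -0.6328  +1.0300]
  T[3,:] = [+0.0000  +0.2881  +0.5211  -1.0147]
|roots of det(T-λI)|: 1.3609, 0.1715, 0.0694, 0.0000.
ρ = 1.3609; 1.3609 > 1 ⇒ diverges.

1.3609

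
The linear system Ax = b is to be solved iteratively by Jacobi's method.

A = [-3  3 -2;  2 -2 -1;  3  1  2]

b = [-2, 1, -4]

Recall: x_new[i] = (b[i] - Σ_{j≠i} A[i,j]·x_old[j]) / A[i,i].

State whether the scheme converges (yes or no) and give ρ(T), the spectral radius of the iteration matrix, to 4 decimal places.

no, ρ = 1.6993

Split A = D + L + U, D = diag(-3, -2, 2).
Jacobi T = -D⁻¹(L+U): T[1,0] = -(2)/(-2) = +1.0000; T[1,1] = 0.
  T[0,:] = [+0.0000 +1.0000 -0.6667]
  T[1,:] = [+1.0000 +0.0000 -0.5000]
  T[2,:] = [-1.5000 -0.5000 +0.0000]
moduli |λ_i(T)| = 1.6993, 1.1401, 0.5592.
ρ(T) = max|λ| = 1.6993; 1.6993 > 1 ⇒ diverges.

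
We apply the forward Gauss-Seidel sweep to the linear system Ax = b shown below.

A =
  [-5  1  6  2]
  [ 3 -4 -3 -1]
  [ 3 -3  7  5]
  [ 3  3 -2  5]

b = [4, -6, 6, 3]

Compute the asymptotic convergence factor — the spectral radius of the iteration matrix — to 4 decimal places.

1.4470

Diagonal D = diag(-5, -4, 7, 5); L, U strict lower/upper.
GS T = -(D+L)⁻¹U: row 0 first, T[0,3] = -(2)/(-5) = +0.4000; later rows by forward substitution.
  T[0,:] = [+0.0000, +0.2000, +1.2000, +0.4000]
  T[1,:] = [+0.0000, +0.1500, +0.1500, +0.0500]
  T[2,:] = [+0.0000, -0.0214, -0.4500, -0.8643]
  T[3,:] = [+0.0000, -0.2186, -0.9900, -0.6157]
|eigenvalues of T|: 1.4470, 0.4273, 0.1040, 0.0000.
ρ(T) = max|λ| = 1.4470; 1.4470 > 1 ⇒ diverges.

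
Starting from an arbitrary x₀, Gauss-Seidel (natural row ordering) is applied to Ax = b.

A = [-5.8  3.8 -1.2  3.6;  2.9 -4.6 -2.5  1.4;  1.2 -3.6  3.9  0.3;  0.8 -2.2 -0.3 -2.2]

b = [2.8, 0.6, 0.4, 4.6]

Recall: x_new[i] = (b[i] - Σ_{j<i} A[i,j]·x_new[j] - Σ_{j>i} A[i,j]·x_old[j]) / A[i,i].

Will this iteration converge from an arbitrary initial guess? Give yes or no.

A = D + L + U where D = diag(-5.8, -4.6, 3.9, -2.2).
T_GS = -(D+L)⁻¹U: row 0 first, T[0,1] = -(3.8)/(-5.8) = +0.6552; later rows by forward substitution.
  T[0,:] = [+0.0000, +0.6552, -0.2069, +0.6207]
  T[1,:] = [+0.0000, +0.4130, -0.6739, +0.6957]
  T[2,:] = [+0.0000, +0.1797, -0.5584, +0.3742]
  T[3,:] = [+0.0000, -0.1993, +0.6748, -0.5210]
|roots of det(T-λI)|: 0.8299, 0.2185, 0.0549, 0.0000.
ρ = 0.8299; 0.8299 < 1, so it converges for any x₀.

yes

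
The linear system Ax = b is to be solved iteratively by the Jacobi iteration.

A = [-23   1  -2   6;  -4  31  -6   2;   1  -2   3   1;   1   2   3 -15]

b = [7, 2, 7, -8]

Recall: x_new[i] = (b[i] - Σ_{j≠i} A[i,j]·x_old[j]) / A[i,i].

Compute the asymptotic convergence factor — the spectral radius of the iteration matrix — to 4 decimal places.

Diagonal D = diag(-23, 31, 3, -15); L, U strict lower/upper.
Jacobi T = -D⁻¹(L+U): T[3,2] = -(3)/(-15) = +0.2000; T[3,3] = 0.
  T[0,:] = [+0.0000 +0.0435 -0.0870 +0.2609]
  T[1,:] = [+0.1290 +0.0000 +0.1935 -0.0645]
  T[2,:] = [-0.3333 +0.6667 +0.0000 -0.3333]
  T[3,:] = [+0.0667 +0.1333 +0.2000 +0.0000]
eigenvalue magnitudes: 0.4463, 0.2781, 0.2781, 0.0397.
ρ(T) = max|λ| = 0.4463; 0.4463 < 1: convergent.

0.4463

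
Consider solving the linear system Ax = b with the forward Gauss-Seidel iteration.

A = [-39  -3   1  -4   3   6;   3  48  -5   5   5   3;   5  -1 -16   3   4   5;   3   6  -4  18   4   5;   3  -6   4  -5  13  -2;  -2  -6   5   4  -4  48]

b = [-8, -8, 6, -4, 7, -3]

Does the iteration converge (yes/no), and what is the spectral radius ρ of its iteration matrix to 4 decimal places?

yes, ρ = 0.2694

Let D = diag(-39, 48, -16, 18, 13, 48); L, U the strict triangles.
T_GS = -(D+L)⁻¹U: row 0 first, T[0,2] = -(1)/(-39) = +0.0256; later rows by forward substitution.
  T[0,:] = [+0.0000, -0.0769, +0.0256, -0.1026, +0.0769, +0.1538]
  T[1,:] = [+0.0000, +0.0048, +0.1026, -0.0978, -0.1090, -0.0721]
  T[2,:] = [+0.0000, -0.0243, +0.0016, +0.1616, +0.2808, +0.3651]
  T[3,:] = [+0.0000, +0.0058, -0.0381, +0.0856, -0.1363, -0.1983]
  T[4,:] = [+0.0000, +0.0297, +0.0263, -0.0382, -0.2069, -0.1035]
  T[5,:] = [+0.0000, +0.0019, +0.0191, -0.0436, -0.0456, -0.0327]
moduli |λ_i(T)| = 0.2694, 0.0893, 0.0893, 0.0676, 0.0147, 0.0000.
spectral radius ρ = 0.2694; 0.2694 < 1, so it converges for any x₀.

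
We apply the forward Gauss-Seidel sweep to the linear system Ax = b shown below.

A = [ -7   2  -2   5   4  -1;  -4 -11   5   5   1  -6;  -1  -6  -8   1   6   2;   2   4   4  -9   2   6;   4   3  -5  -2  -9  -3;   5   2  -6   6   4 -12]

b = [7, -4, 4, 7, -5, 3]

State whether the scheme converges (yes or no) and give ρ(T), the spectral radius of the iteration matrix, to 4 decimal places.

Diagonal D = diag(-7, -11, -8, -9, -9, -12); L, U strict lower/upper.
GS T = -(D+L)⁻¹U: row 0 first, T[0,3] = -(5)/(-7) = +0.7143; later rows by forward substitution.
  T[0,:] = [+0.0000  +0.2857  -0.2857  +0.7143  +0.5714  -0.1429]
  T[1,:] = [+0.0000  -0.1039  +0.5584  +0.1948  -0.1169  -0.4935]
  T[2,:] = [+0.0000  +0.0422  -0.3831  -0.1104  +0.7662  +0.6380]
  T[3,:] = [+0.0000  +0.0361  +0.0144  +0.1962  +0.6378  +0.6991]
  T[4,:] = [+0.0000  +0.0609  +0.2688  +0.4001  -0.3524  -1.0711]
  T[5,:] = [+0.0000  +0.1190  +0.2624  +0.6168  +0.0369  -0.4682]
moduli |λ_i(T)| = 1.4564, 0.3765, 0.3765, 0.3751, 0.0065, 0.0000.
ρ(T) = max|λ| = 1.4564; 1.4564 > 1 ⇒ diverges.

no, ρ = 1.4564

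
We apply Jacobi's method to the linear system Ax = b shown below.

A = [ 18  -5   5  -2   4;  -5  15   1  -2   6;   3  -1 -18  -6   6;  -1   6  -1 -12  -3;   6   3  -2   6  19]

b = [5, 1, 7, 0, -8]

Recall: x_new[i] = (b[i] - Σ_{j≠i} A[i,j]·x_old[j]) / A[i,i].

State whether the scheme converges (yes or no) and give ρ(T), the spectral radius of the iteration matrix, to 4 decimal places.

Split A = D + L + U, D = diag(18, 15, -18, -12, 19).
T_J = -D⁻¹(L+U): T[1,0] = -(-5)/(15) = +0.3333; T[1,1] = 0.
  T[0,:] = [+0.0000 +0.2778 -0.2778 +0.1111 -0.2222]
  T[1,:] = [+0.3333 +0.0000 -0.0667 +0.1333 -0.4000]
  T[2,:] = [+0.1667 -0.0556 +0.0000 -0.3333 +0.3333]
  T[3,:] = [-0.0833 +0.5000 -0.0833 +0.0000 -0.2500]
  T[4,:] = [-0.3158 -0.1579 +0.1053 -0.3158 +0.0000]
moduli |λ_i(T)| = 0.8296, 0.4182, 0.4182, 0.2653, 0.2653.
spectral radius ρ = 0.8296; 0.8296 < 1, so it converges for any x₀.

yes, ρ = 0.8296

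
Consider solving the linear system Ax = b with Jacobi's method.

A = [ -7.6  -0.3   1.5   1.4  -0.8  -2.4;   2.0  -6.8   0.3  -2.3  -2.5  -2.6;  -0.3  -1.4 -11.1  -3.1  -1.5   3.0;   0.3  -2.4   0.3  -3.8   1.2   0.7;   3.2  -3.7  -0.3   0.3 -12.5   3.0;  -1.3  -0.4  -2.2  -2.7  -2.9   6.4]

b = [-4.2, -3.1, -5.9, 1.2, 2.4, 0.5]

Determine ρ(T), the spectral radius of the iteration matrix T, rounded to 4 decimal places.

Let D = diag(-7.6, -6.8, -11.1, -3.8, -12.5, 6.4); L, U the strict triangles.
Jacobi: T = -D⁻¹(L+U), T[4,0] = -(3.2)/(-12.5) = +0.2560; T[4,4] = 0.
  T[0,:] = [+0.0000  -0.0395  +0.1974  +0.1842  -0.1053  -0.3158]
  T[1,:] = [+0.2941  +0.0000  +0.0441  -0.3382  -0.3676  -0.3824]
  T[2,:] = [-0.0270  -0.1261  +0.0000  -0.2793  -0.1351  +0.2703]
  T[3,:] = [+0.0789  -0.6316  +0.0789  +0.0000  +0.3158  +0.1842]
  T[4,:] = [+0.2560  -0.2960  -0.0240  +0.0240  +0.0000  +0.2400]
  T[5,:] = [+0.2031  +0.0625  +0.3438  +0.4219  +0.4531  +0.0000]
|roots of det(T-λI)|: 0.8598, 0.5662, 0.4035, 0.4035, 0.3566, 0.2212.
spectral radius ρ = 0.8598; 0.8598 < 1, so it converges for any x₀.

0.8598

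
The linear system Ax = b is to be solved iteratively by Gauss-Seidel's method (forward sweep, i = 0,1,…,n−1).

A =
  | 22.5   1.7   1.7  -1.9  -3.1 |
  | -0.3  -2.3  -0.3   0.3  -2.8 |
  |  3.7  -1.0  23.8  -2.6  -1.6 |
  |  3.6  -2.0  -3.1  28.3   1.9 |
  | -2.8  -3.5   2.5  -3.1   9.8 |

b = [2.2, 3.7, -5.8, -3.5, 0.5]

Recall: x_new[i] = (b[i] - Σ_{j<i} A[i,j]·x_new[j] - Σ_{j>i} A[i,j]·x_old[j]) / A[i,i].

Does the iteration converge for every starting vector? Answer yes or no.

yes

Split A = D + L + U, D = diag(22.5, -2.3, 23.8, 28.3, 9.8).
T_GS = -(D+L)⁻¹U: row 0 first, T[0,3] = -(-1.9)/(22.5) = +0.0844; later rows by forward substitution.
  T[0,:] = [+0.0000, -0.0756, -0.0756, +0.0844, +0.1378]
  T[1,:] = [+0.0000, +0.0099, -0.1206, +0.1194, -1.2354]
  T[2,:] = [+0.0000, +0.0122, +0.0067, +0.1011, -0.0061]
  T[3,:] = [+0.0000, +0.0116, +0.0018, +0.0088, -0.1726]
  T[4,:] = [+0.0000, -0.0175, -0.0658, +0.0438, -0.4549]
moduli |λ_i(T)| = 0.4772, 0.0801, 0.0446, 0.0121, 0.0000.
spectral radius ρ = 0.4772; 0.4772 < 1 ⇒ converges.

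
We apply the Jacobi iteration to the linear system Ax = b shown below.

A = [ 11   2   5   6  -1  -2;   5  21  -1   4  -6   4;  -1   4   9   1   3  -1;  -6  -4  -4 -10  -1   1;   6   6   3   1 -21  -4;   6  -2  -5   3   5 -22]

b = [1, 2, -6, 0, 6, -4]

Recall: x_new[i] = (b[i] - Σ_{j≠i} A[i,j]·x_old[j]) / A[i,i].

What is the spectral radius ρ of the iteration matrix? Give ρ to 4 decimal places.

0.8471

A = D + L + U where D = diag(11, 21, 9, -10, -21, -22).
Jacobi: T = -D⁻¹(L+U), T[0,4] = -(-1)/(11) = +0.0909; T[0,0] = 0.
  T[0,:] = [+0.0000, -0.1818, -0.4545, -0.5455, +0.0909, +0.1818]
  T[1,:] = [-0.2381, +0.0000, +0.0476, -0.1905, +0.2857, -0.1905]
  T[2,:] = [+0.1111, -0.4444, +0.0000, -0.1111, -0.3333, +0.1111]
  T[3,:] = [-0.6000, -0.4000, -0.4000, +0.0000, -0.1000, +0.1000]
  T[4,:] = [+0.2857, +0.2857, +0.1429, +0.0476, +0.0000, -0.1905]
  T[5,:] = [+0.2727, -0.0909, -0.2273, +0.1364, +0.2273, +0.0000]
moduli |λ_i(T)| = 0.8471, 0.6172, 0.4897, 0.4897, 0.2464, 0.2464.
ρ = 0.8471; 0.8471 < 1, so it converges for any x₀.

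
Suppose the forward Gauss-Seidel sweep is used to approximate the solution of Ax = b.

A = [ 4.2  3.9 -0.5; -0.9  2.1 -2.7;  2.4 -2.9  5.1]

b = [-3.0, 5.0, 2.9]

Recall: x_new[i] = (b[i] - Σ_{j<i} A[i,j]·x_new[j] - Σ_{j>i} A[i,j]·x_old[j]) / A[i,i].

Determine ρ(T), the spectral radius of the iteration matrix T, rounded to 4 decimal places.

Write A = D+L+U with D = diag(4.2, 2.1, 5.1).
Gauss-Seidel: T = -(D+L)⁻¹U, row 0 first, T[0,1] = -(3.9)/(4.2) = -0.9286; later rows by forward substitution.
  T[0,:] = [+0.0000  -0.9286  +0.1190]
  T[1,:] = [+0.0000  -0.3980  +1.3367]
  T[2,:] = [+0.0000  +0.2107  +0.7041]
|eigenvalues of T|: 0.9181, 0.6120, 0.0000.
ρ = 0.9181; 0.9181 < 1: convergent.

0.9181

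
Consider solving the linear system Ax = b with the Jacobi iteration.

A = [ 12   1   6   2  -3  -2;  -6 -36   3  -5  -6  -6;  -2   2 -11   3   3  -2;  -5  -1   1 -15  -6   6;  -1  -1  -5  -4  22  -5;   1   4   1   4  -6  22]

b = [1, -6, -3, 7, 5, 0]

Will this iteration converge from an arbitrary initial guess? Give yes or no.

yes

Let D = diag(12, -36, -11, -15, 22, 22); L, U the strict triangles.
Jacobi: T = -D⁻¹(L+U), T[3,1] = -(-1)/(-15) = -0.0667; T[3,3] = 0.
  T[0,:] = [+0.0000, -0.0833, -0.5000, -0.1667, +0.2500, +0.1667]
  T[1,:] = [-0.1667, +0.0000, +0.0833, -0.1389, -0.1667, -0.1667]
  T[2,:] = [-0.1818, +0.1818, +0.0000, +0.2727, +0.2727, -0.1818]
  T[3,:] = [-0.3333, -0.0667, +0.0667, +0.0000, -0.4000, +0.4000]
  T[4,:] = [+0.0455, +0.0455, +0.2273, +0.1818, +0.0000, +0.2273]
  T[5,:] = [-0.0455, -0.1818, -0.0455, -0.1818, +0.2727, +0.0000]
moduli |λ_i(T)| = 0.5134, 0.4289, 0.4289, 0.4197, 0.4197, 0.0631.
ρ(T) = max|λ| = 0.5134; 0.5134 < 1: convergent.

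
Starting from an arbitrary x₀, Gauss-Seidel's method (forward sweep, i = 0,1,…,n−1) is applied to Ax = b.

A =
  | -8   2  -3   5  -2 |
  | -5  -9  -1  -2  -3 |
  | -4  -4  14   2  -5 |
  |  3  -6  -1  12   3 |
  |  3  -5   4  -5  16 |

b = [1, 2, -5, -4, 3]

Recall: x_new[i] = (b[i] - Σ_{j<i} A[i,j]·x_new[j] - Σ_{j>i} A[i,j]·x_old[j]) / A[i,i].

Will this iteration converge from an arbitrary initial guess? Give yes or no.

Diagonal D = diag(-8, -9, 14, 12, 16); L, U strict lower/upper.
GS T = -(D+L)⁻¹U: row 0 first, T[0,3] = -(5)/(-8) = +0.6250; later rows by forward substitution.
  T[0,:] = [+0.0000, +0.2500, -0.3750, +0.6250, -0.2500]
  T[1,:] = [+0.0000, -0.1389, +0.0972, -0.5694, -0.1944]
  T[2,:] = [+0.0000, +0.0317, -0.0794, -0.1270, +0.2302]
  T[3,:] = [+0.0000, -0.1293, +0.1357, -0.4516, -0.2655]
  T[4,:] = [+0.0000, -0.1386, +0.1630, -0.4045, -0.1544]
moduli |λ_i(T)| = 0.8339, 0.1154, 0.0822, 0.0235, 0.0000.
ρ = 0.8339; 0.8339 < 1 ⇒ converges.

yes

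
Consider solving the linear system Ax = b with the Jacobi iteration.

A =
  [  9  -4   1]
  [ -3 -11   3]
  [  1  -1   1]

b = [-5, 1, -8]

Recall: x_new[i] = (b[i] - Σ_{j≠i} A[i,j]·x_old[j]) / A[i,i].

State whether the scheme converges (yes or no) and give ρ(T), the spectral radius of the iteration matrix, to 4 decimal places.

yes, ρ = 0.6367

Diagonal D = diag(9, -11, 1); L, U strict lower/upper.
T_J = -D⁻¹(L+U): T[0,2] = -(1)/(9) = -0.1111; T[0,0] = 0.
  T[0,:] = [+0.0000 +0.4444 -0.1111]
  T[1,:] = [-0.2727 +0.0000 +0.2727]
  T[2,:] = [-1.0000 +1.0000 +0.0000]
|roots of det(T-λI)|: 0.6367, 0.3779, 0.3779.
spectral radius ρ = 0.6367; 0.6367 < 1: convergent.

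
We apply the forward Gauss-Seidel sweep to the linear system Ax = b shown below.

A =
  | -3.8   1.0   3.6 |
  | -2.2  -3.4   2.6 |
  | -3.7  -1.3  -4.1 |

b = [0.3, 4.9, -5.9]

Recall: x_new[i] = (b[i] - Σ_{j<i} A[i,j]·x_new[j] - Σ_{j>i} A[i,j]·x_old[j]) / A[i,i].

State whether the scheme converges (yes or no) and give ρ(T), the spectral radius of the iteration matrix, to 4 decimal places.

Diagonal D = diag(-3.8, -3.4, -4.1); L, U strict lower/upper.
T_GS = -(D+L)⁻¹U: row 0 first, T[0,1] = -(1)/(-3.8) = +0.2632; later rows by forward substitution.
  T[0,:] = [+0.0000, +0.2632, +0.9474]
  T[1,:] = [+0.0000, -0.1703, +0.1517]
  T[2,:] = [+0.0000, -0.1835, -0.9030]
moduli |λ_i(T)| = 0.8629, 0.2105, 0.0000.
ρ(T) = max|λ| = 0.8629; 0.8629 < 1: convergent.

yes, ρ = 0.8629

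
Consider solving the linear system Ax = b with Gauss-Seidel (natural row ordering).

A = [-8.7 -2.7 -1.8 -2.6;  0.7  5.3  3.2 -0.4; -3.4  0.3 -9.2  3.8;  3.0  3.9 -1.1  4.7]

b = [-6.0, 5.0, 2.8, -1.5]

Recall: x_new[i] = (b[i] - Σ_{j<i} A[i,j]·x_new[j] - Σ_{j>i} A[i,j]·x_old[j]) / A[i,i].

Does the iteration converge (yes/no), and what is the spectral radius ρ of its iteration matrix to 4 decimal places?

Diagonal D = diag(-8.7, 5.3, -9.2, 4.7); L, U strict lower/upper.
T_GS = -(D+L)⁻¹U: row 0 first, T[0,2] = -(-1.8)/(-8.7) = -0.2069; later rows by forward substitution.
  T[0,:] = [+0.0000 -0.3103 -0.2069 -0.2989]
  T[1,:] = [+0.0000 +0.0410 -0.5764 +0.1149]
  T[2,:] = [+0.0000 +0.1160 +0.0577 +0.5272]
  T[3,:] = [+0.0000 +0.1912 +0.6239 +0.2188]
|λ(T)| sorted: 0.6108, 0.4667, 0.1733, 0.0000.
spectral radius ρ = 0.6108; 0.6108 < 1 ⇒ converges.

yes, ρ = 0.6108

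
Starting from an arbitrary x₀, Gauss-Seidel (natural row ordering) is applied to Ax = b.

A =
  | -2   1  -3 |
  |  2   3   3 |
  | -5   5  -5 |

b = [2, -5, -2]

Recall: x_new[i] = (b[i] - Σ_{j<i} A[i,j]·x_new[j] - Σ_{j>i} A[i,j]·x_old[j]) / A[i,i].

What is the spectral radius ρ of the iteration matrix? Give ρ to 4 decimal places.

Let D = diag(-2, 3, -5); L, U the strict triangles.
Gauss-Seidel: T = -(D+L)⁻¹U, row 0 first, T[0,2] = -(-3)/(-2) = -1.5000; later rows by forward substitution.
  T[0,:] = [+0.0000  +0.5000  -1.5000]
  T[1,:] = [+0.0000  -0.3333  -0.0000]
  T[2,:] = [+0.0000  -0.8333  +1.5000]
moduli |λ_i(T)| = 1.5000, 0.3333, 0.0000.
spectral radius ρ = 1.5000; 1.5000 > 1 ⇒ diverges.

1.5000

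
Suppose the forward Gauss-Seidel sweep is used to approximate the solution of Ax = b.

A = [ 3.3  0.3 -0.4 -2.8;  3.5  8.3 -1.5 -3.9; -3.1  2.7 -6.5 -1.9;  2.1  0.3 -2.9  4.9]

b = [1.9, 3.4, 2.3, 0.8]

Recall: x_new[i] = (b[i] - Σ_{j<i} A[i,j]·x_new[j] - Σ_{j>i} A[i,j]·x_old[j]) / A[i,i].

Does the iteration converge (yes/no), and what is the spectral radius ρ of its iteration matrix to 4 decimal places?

A = D + L + U where D = diag(3.3, 8.3, -6.5, 4.9).
Gauss-Seidel: T = -(D+L)⁻¹U, row 0 first, T[0,2] = -(-0.4)/(3.3) = +0.1212; later rows by forward substitution.
  T[0,:] = [+0.0000  -0.0909  +0.1212  +0.8485]
  T[1,:] = [+0.0000  +0.0383  +0.1296  +0.1121]
  T[2,:] = [+0.0000  +0.0593  -0.0040  -0.6504]
  T[3,:] = [+0.0000  +0.0717  -0.0622  -0.7554]
|eigenvalues of T|: 0.8240, 0.0637, 0.0392, 0.0000.
ρ(T) = max|λ| = 0.8240; 0.8240 < 1: convergent.

yes, ρ = 0.8240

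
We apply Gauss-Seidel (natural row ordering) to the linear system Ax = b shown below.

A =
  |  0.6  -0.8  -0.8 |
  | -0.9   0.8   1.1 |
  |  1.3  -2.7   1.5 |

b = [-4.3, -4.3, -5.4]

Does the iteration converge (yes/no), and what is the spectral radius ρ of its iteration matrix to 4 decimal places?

no, ρ = 1.5770

Write A = D+L+U with D = diag(0.6, 0.8, 1.5).
T_GS = -(D+L)⁻¹U: row 0 first, T[0,2] = -(-0.8)/(0.6) = +1.3333; later rows by forward substitution.
  T[0,:] = [+0.0000 +1.3333 +1.3333]
  T[1,:] = [+0.0000 +1.5000 +0.1250]
  T[2,:] = [+0.0000 +1.5444 -0.9306]
|roots of det(T-λI)|: 1.5770, 1.0075, 0.0000.
ρ = 1.5770; 1.5770 > 1 ⇒ diverges.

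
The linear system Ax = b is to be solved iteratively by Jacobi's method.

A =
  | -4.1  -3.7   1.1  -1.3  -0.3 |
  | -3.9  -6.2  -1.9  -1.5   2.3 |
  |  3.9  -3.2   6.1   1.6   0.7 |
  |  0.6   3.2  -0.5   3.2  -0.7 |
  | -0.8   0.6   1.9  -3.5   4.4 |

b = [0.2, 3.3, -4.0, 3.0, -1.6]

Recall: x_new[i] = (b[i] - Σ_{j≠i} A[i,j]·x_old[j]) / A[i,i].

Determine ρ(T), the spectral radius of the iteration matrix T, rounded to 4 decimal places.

Split A = D + L + U, D = diag(-4.1, -6.2, 6.1, 3.2, 4.4).
Jacobi: T = -D⁻¹(L+U), T[0,3] = -(-1.3)/(-4.1) = -0.3171; T[0,0] = 0.
  T[0,:] = [+0.0000 -0.9024 +0.2683 -0.3171 -0.0732]
  T[1,:] = [-0.6290 +0.0000 -0.3065 -0.2419 +0.3710]
  T[2,:] = [-0.6393 +0.5246 +0.0000 -0.2623 -0.1148]
  T[3,:] = [-0.1875 -1.0000 +0.1562 +0.0000 +0.2188]
  T[4,:] = [+0.1818 -0.1364 -0.4318 +0.7955 +0.0000]
|roots of det(T-λI)|: 1.1861, 0.9394, 0.9394, 0.2922, 0.2437.
ρ = 1.1861; 1.1861 > 1 ⇒ diverges.

1.1861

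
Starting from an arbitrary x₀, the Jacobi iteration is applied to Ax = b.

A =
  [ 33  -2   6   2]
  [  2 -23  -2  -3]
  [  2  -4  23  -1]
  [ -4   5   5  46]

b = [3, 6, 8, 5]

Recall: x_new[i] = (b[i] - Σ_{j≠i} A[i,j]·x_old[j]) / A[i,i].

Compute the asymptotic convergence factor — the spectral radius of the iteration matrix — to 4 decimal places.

Diagonal D = diag(33, -23, 23, 46); L, U strict lower/upper.
Jacobi: T = -D⁻¹(L+U), T[0,2] = -(6)/(33) = -0.1818; T[0,0] = 0.
  T[0,:] = [+0.0000 +0.0606 -0.1818 -0.0606]
  T[1,:] = [+0.0870 +0.0000 -0.0870 -0.1304]
  T[2,:] = [-0.0870 +0.1739 +0.0000 +0.0435]
  T[3,:] = [+0.0870 -0.1087 -0.1087 +0.0000]
moduli |λ_i(T)| = 0.1548, 0.1289, 0.1024, 0.1024.
spectral radius ρ = 0.1548; 0.1548 < 1: convergent.

0.1548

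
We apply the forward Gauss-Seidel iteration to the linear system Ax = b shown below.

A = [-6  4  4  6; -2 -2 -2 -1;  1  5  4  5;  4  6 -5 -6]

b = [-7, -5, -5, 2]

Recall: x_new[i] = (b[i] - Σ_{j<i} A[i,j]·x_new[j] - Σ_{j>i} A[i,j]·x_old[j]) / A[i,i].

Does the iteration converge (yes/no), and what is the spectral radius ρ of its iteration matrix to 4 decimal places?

no, ρ = 1.4952

Split A = D + L + U, D = diag(-6, -2, 4, -6).
T_GS = -(D+L)⁻¹U: row 0 first, T[0,1] = -(4)/(-6) = +0.6667; later rows by forward substitution.
  T[0,:] = [+0.0000 +0.6667 +0.6667 +1.0000]
  T[1,:] = [+0.0000 -0.6667 -1.6667 -1.5000]
  T[2,:] = [+0.0000 +0.6667 +1.9167 +0.3750]
  T[3,:] = [+0.0000 -0.7778 -2.8194 -1.1458]
|roots of det(T-λI)|: 1.4952, 1.0305, 0.3606, 0.0000.
ρ = 1.4952; 1.4952 > 1 ⇒ diverges.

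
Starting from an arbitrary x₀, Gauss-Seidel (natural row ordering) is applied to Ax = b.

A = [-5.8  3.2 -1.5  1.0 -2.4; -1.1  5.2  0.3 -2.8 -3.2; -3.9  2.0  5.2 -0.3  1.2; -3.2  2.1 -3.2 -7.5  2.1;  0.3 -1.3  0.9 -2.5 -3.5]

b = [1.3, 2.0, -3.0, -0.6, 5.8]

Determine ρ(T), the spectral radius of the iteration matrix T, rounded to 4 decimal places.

0.8279

Write A = D+L+U with D = diag(-5.8, 5.2, 5.2, -7.5, -3.5).
GS T = -(D+L)⁻¹U: row 0 first, T[0,3] = -(1)/(-5.8) = +0.1724; later rows by forward substitution.
  T[0,:] = [+0.0000  +0.5517  -0.2586  +0.1724  -0.4138]
  T[1,:] = [+0.0000  +0.1167  -0.1124  +0.5749  +0.5279]
  T[2,:] = [+0.0000  +0.3689  -0.1507  -0.0341  -0.7441]
  T[3,:] = [+0.0000  -0.3601  +0.1432  +0.1020  +0.9218]
  T[4,:] = [+0.0000  +0.3560  -0.1215  -0.2804  -1.0813]
eigenvalue magnitudes: 0.8279, 0.2455, 0.0562, 0.0039, 0.0000.
ρ = 0.8279; 0.8279 < 1, so it converges for any x₀.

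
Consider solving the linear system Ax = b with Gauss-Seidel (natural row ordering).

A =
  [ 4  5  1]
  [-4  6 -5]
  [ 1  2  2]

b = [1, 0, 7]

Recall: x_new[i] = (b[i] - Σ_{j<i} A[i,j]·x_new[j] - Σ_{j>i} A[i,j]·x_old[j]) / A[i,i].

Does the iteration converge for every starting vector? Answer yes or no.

no

Write A = D+L+U with D = diag(4, 6, 2).
GS T = -(D+L)⁻¹U: row 0 first, T[0,2] = -(1)/(4) = -0.2500; later rows by forward substitution.
  T[0,:] = [+0.0000, -1.2500, -0.2500]
  T[1,:] = [+0.0000, -0.8333, +0.6667]
  T[2,:] = [+0.0000, +1.4583, -0.5417]
eigenvalue magnitudes: 1.6842, 0.3092, 0.0000.
ρ(T) = max|λ| = 1.6842; 1.6842 > 1, so it fails to converge.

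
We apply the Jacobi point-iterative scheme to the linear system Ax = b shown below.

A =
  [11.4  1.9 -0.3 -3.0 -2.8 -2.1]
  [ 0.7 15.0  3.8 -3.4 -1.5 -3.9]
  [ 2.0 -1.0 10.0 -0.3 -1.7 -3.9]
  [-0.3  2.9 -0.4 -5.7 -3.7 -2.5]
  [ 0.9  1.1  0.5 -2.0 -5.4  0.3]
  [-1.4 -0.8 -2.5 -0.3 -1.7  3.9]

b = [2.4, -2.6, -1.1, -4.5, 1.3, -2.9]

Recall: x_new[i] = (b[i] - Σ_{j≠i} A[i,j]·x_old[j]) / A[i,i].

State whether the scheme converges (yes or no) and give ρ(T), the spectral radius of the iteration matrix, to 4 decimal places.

yes, ρ = 0.8443

Split A = D + L + U, D = diag(11.4, 15, 10, -5.7, -5.4, 3.9).
Jacobi T = -D⁻¹(L+U): T[4,1] = -(1.1)/(-5.4) = +0.2037; T[4,4] = 0.
  T[0,:] = [+0.0000, -0.1667, +0.0263, +0.2632, +0.2456, +0.1842]
  T[1,:] = [-0.0467, +0.0000, -0.2533, +0.2267, +0.1000, +0.2600]
  T[2,:] = [-0.2000, +0.1000, +0.0000, +0.0300, +0.1700, +0.3900]
  T[3,:] = [-0.0526, +0.5088, -0.0702, +0.0000, -0.6491, -0.4386]
  T[4,:] = [+0.1667, +0.2037, +0.0926, -0.3704, +0.0000, +0.0556]
  T[5,:] = [+0.3590, +0.2051, +0.6410, +0.0769, +0.4359, +0.0000]
|λ(T)| sorted: 0.8443, 0.7035, 0.4375, 0.3589, 0.1098, 0.1098.
ρ(T) = max|λ| = 0.8443; 0.8443 < 1: convergent.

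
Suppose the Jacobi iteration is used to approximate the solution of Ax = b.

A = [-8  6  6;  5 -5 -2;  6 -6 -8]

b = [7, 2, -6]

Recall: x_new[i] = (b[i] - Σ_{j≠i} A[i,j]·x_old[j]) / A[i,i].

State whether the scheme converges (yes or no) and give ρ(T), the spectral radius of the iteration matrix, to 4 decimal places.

no, ρ = 1.4662

Write A = D+L+U with D = diag(-8, -5, -8).
Jacobi T = -D⁻¹(L+U): T[0,1] = -(6)/(-8) = +0.7500; T[0,0] = 0.
  T[0,:] = [+0.0000, +0.7500, +0.7500]
  T[1,:] = [+1.0000, +0.0000, -0.4000]
  T[2,:] = [+0.7500, -0.7500, +0.0000]
|roots of det(T-λI)|: 1.4662, 0.7500, 0.7162.
ρ(T) = max|λ| = 1.4662; 1.4662 > 1: divergent.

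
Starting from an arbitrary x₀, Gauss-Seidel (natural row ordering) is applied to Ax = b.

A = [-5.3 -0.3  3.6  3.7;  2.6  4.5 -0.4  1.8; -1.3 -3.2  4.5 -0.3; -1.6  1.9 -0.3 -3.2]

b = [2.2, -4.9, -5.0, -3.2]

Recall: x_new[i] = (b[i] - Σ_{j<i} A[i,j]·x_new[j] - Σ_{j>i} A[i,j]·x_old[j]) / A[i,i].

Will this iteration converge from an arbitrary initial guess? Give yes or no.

yes

Split A = D + L + U, D = diag(-5.3, 4.5, 4.5, -3.2).
GS T = -(D+L)⁻¹U: row 0 first, T[0,1] = -(-0.3)/(-5.3) = -0.0566; later rows by forward substitution.
  T[0,:] = [+0.0000, -0.0566, +0.6792, +0.6981]
  T[1,:] = [+0.0000, +0.0327, -0.3036, -0.8034]
  T[2,:] = [+0.0000, +0.0069, -0.0196, -0.3029]
  T[3,:] = [+0.0000, +0.0471, -0.5180, -0.7976]
|λ(T)| sorted: 0.9231, 0.1398, 0.0013, 0.0000.
spectral radius ρ = 0.9231; 0.9231 < 1, so it converges for any x₀.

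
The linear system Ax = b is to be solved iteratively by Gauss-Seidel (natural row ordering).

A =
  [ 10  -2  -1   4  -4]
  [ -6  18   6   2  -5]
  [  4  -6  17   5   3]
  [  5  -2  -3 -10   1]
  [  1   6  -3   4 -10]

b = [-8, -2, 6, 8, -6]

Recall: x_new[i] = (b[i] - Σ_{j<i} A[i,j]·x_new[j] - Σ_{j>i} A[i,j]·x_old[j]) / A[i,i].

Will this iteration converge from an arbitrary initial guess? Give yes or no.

Diagonal D = diag(10, 18, 17, -10, -10); L, U strict lower/upper.
T_GS = -(D+L)⁻¹U: row 0 first, T[0,2] = -(-1)/(10) = +0.1000; later rows by forward substitution.
  T[0,:] = [+0.0000, +0.2000, +0.1000, -0.4000, +0.4000]
  T[1,:] = [+0.0000, +0.0667, -0.3000, -0.2444, +0.4111]
  T[2,:] = [+0.0000, -0.0235, -0.1294, -0.2863, -0.1255]
  T[3,:] = [+0.0000, +0.0937, +0.1488, -0.0652, +0.2554]
  T[4,:] = [+0.0000, +0.1045, -0.0716, -0.1269, +0.4265]
|eigenvalues of T|: 0.5002, 0.2823, 0.2823, 0.0049, 0.0000.
spectral radius ρ = 0.5002; 0.5002 < 1, so it converges for any x₀.

yes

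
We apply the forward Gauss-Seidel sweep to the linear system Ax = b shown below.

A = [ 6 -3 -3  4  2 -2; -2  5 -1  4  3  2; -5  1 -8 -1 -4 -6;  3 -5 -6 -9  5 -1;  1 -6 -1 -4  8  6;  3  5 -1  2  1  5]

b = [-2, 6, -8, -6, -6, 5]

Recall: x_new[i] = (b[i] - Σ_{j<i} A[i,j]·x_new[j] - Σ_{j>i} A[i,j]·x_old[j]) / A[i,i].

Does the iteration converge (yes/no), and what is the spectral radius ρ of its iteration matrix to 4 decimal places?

Split A = D + L + U, D = diag(6, 5, -8, -9, 8, 5).
Gauss-Seidel: T = -(D+L)⁻¹U, row 0 first, T[0,4] = -(2)/(6) = -0.3333; later rows by forward substitution.
  T[0,:] = [+0.0000, +0.5000, +0.5000, -0.6667, -0.3333, +0.3333]
  T[1,:] = [+0.0000, +0.2000, +0.4000, -1.0667, -0.7333, -0.2667]
  T[2,:] = [+0.0000, -0.2875, -0.2625, +0.1583, -0.3833, -0.9917]
  T[3,:] = [+0.0000, +0.2472, +0.1194, +0.2648, +1.1074, +0.8093]
  T[4,:] = [+0.0000, +0.1752, +0.2644, -0.5645, -0.0025, -0.7110]
  T[5,:] = [+0.0000, -0.6914, -0.8532, +1.5053, +0.4142, -0.3132]
|eigenvalues of T|: 1.5592, 1.2315, 1.2315, 0.0690, 0.0192, 0.0000.
ρ(T) = max|λ| = 1.5592; 1.5592 > 1 ⇒ diverges.

no, ρ = 1.5592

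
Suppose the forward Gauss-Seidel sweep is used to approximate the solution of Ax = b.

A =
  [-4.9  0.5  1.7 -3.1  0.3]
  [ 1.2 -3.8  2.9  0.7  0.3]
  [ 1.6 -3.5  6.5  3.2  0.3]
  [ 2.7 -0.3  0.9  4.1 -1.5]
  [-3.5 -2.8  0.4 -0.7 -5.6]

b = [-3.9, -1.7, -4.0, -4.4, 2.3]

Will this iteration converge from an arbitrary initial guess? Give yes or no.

yes

Diagonal D = diag(-4.9, -3.8, 6.5, 4.1, -5.6); L, U strict lower/upper.
GS T = -(D+L)⁻¹U: row 0 first, T[0,2] = -(1.7)/(-4.9) = +0.3469; later rows by forward substitution.
  T[0,:] = [+0.0000, +0.1020, +0.3469, -0.6327, +0.0612]
  T[1,:] = [+0.0000, +0.0322, +0.8727, -0.0156, +0.0983]
  T[2,:] = [+0.0000, -0.0078, +0.3845, -0.3450, -0.0083]
  T[3,:] = [+0.0000, -0.0631, -0.2490, +0.4912, +0.3345]
  T[4,:] = [+0.0000, -0.0726, -0.5946, +0.3172, -0.1298]
|eigenvalues of T|: 0.9229, 0.2328, 0.2328, 0.1753, 0.0000.
ρ(T) = max|λ| = 0.9229; 0.9229 < 1: convergent.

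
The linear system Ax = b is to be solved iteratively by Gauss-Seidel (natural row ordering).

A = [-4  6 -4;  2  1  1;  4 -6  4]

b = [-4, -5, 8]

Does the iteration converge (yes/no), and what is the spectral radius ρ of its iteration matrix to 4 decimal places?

A = D + L + U where D = diag(-4, 1, 4).
Gauss-Seidel: T = -(D+L)⁻¹U, row 0 first, T[0,2] = -(-4)/(-4) = -1.0000; later rows by forward substitution.
  T[0,:] = [+0.0000  +1.5000  -1.0000]
  T[1,:] = [+0.0000  -3.0000  +1.0000]
  T[2,:] = [+0.0000  -6.0000  +2.5000]
|λ(T)| sorted: 1.5000, 1.0000, 0.0000.
ρ = 1.5000; 1.5000 > 1 ⇒ diverges.

no, ρ = 1.5000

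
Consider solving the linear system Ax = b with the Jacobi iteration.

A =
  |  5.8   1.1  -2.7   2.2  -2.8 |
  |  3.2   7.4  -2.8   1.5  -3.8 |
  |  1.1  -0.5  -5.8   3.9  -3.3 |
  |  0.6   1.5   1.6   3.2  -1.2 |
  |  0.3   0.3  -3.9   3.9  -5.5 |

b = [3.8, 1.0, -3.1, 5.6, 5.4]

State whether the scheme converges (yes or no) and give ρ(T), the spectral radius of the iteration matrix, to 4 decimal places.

Write A = D+L+U with D = diag(5.8, 7.4, -5.8, 3.2, -5.5).
Jacobi T = -D⁻¹(L+U): T[3,4] = -(-1.2)/(3.2) = +0.3750; T[3,3] = 0.
  T[0,:] = [+0.0000 -0.1897 +0.4655 -0.3793 +0.4828]
  T[1,:] = [-0.4324 +0.0000 +0.3784 -0.2027 +0.5135]
  T[2,:] = [+0.1897 -0.0862 +0.0000 +0.6724 -0.5690]
  T[3,:] = [-0.1875 -0.4688 -0.5000 +0.0000 +0.3750]
  T[4,:] = [+0.0545 +0.0545 -0.7091 +0.7091 +0.0000]
|roots of det(T-λI)|: 1.1947, 0.6513, 0.5572, 0.5572, 0.3191.
spectral radius ρ = 1.1947; 1.1947 > 1, so it fails to converge.

no, ρ = 1.1947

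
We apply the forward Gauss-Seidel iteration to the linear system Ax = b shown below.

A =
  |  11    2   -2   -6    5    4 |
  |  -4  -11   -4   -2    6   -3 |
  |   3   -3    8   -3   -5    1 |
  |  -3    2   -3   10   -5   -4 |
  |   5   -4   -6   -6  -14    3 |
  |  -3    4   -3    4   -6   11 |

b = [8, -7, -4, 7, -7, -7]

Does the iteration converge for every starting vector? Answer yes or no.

Let D = diag(11, -11, 8, 10, -14, 11); L, U the strict triangles.
T_GS = -(D+L)⁻¹U: row 0 first, T[0,1] = -(2)/(11) = -0.1818; later rows by forward substitution.
  T[0,:] = [+0.0000, -0.1818, +0.1818, +0.5455, -0.4545, -0.3636]
  T[1,:] = [+0.0000, +0.0661, -0.4298, -0.3802, +0.7107, -0.1405]
  T[2,:] = [+0.0000, +0.0930, -0.2293, +0.0279, +1.0620, -0.0413]
  T[3,:] = [+0.0000, -0.0399, +0.0717, +0.2480, +0.5401, +0.3066]
  T[4,:] = [+0.0000, -0.1066, +0.2553, +0.1852, -1.0520, +0.0109]
  T[5,:] = [+0.0000, -0.0919, +0.2565, +0.3054, -0.8630, -0.1649]
eigenvalue magnitudes: 1.2760, 0.5226, 0.2468, 0.0663, 0.0663, 0.0000.
ρ = 1.2760; 1.2760 > 1: divergent.

no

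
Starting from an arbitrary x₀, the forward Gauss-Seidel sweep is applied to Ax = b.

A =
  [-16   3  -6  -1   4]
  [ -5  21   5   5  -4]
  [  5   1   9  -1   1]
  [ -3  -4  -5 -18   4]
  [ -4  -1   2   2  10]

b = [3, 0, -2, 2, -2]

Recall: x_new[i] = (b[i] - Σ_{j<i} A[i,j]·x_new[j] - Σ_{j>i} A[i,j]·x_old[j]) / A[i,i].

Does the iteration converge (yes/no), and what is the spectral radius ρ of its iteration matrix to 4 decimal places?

Let D = diag(-16, 21, 9, -18, 10); L, U the strict triangles.
GS T = -(D+L)⁻¹U: row 0 first, T[0,1] = -(3)/(-16) = +0.1875; later rows by forward substitution.
  T[0,:] = [+0.0000 +0.1875 -0.3750 -0.0625 +0.2500]
  T[1,:] = [+0.0000 +0.0446 -0.3274 -0.2530 +0.2500]
  T[2,:] = [+0.0000 -0.1091 +0.2447 +0.1739 -0.2778]
  T[3,:] = [+0.0000 -0.0109 +0.0673 +0.0183 +0.2022]
  T[4,:] = [+0.0000 +0.1035 -0.2451 -0.0887 +0.1401]
|roots of det(T-λI)|: 0.5480, 0.1444, 0.0999, 0.0558, 0.0000.
ρ = 0.5480; 0.5480 < 1: convergent.

yes, ρ = 0.5480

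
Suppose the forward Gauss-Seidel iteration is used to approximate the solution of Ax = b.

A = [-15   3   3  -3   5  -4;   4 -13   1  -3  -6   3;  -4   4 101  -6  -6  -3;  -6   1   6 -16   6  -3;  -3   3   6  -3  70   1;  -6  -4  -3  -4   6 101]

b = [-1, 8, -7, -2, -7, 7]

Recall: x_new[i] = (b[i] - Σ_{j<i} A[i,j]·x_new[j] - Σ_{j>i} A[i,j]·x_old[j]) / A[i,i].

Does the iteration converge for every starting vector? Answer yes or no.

A = D + L + U where D = diag(-15, -13, 101, -16, 70, 101).
Gauss-Seidel: T = -(D+L)⁻¹U, row 0 first, T[0,2] = -(3)/(-15) = +0.2000; later rows by forward substitution.
  T[0,:] = [+0.0000 +0.2000 +0.2000 -0.2000 +0.3333 -0.2667]
  T[1,:] = [+0.0000 +0.0615 +0.1385 -0.2923 -0.3590 +0.1487]
  T[2,:] = [+0.0000 +0.0055 +0.0024 +0.0631 +0.0868 +0.0133]
  T[3,:] = [+0.0000 -0.0691 -0.0654 +0.0804 +0.2601 -0.0732]
  T[4,:] = [+0.0000 +0.0025 -0.0004 +0.0020 +0.0334 -0.0364]
  T[5,:] = [+0.0000 +0.0116 +0.0149 -0.0185 +0.0165 -0.0103]
|eigenvalues of T|: 0.2128, 0.0763, 0.0310, 0.0310, 0.0187, 0.0000.
spectral radius ρ = 0.2128; 0.2128 < 1, so it converges for any x₀.

yes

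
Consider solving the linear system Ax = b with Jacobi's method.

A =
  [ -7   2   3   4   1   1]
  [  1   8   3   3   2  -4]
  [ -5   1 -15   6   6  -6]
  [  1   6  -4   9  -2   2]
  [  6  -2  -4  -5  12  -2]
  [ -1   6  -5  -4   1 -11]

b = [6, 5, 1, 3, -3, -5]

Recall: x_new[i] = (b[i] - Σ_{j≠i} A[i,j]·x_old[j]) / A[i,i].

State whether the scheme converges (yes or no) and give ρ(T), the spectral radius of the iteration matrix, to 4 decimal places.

no, ρ = 1.1540

Let D = diag(-7, 8, -15, 9, 12, -11); L, U the strict triangles.
T_J = -D⁻¹(L+U): T[0,1] = -(2)/(-7) = +0.2857; T[0,0] = 0.
  T[0,:] = [+0.0000, +0.2857, +0.4286, +0.5714, +0.1429, +0.1429]
  T[1,:] = [-0.1250, +0.0000, -0.3750, -0.3750, -0.2500, +0.5000]
  T[2,:] = [-0.3333, +0.0667, +0.0000, +0.4000, +0.4000, -0.4000]
  T[3,:] = [-0.1111, -0.6667, +0.4444, +0.0000, +0.2222, -0.2222]
  T[4,:] = [-0.5000, +0.1667, +0.3333, +0.4167, +0.0000, +0.1667]
  T[5,:] = [-0.0909, +0.5455, -0.4545, -0.3636, +0.0909, +0.0000]
|eigenvalues of T|: 1.1540, 0.5519, 0.5519, 0.4740, 0.4740, 0.2978.
spectral radius ρ = 1.1540; 1.1540 > 1: divergent.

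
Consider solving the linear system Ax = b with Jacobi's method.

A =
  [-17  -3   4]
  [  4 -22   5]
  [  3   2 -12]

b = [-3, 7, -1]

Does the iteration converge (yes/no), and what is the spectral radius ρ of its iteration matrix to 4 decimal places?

Split A = D + L + U, D = diag(-17, -22, -12).
Jacobi T = -D⁻¹(L+U): T[0,2] = -(4)/(-17) = +0.2353; T[0,0] = 0.
  T[0,:] = [+0.0000 -0.1765 +0.2353]
  T[1,:] = [+0.1818 +0.0000 +0.2273]
  T[2,:] = [+0.2500 +0.1667 +0.0000]
|eigenvalues of T|: 0.2742, 0.2278, 0.0464.
ρ(T) = max|λ| = 0.2742; 0.2742 < 1 ⇒ converges.

yes, ρ = 0.2742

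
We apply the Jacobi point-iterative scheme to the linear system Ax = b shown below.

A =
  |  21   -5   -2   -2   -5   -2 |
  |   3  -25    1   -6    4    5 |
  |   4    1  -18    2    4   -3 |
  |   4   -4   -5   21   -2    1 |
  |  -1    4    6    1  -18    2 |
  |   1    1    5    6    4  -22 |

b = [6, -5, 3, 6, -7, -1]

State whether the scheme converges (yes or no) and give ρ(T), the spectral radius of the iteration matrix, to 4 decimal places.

yes, ρ = 0.5251

A = D + L + U where D = diag(21, -25, -18, 21, -18, -22).
Jacobi: T = -D⁻¹(L+U), T[1,5] = -(5)/(-25) = +0.2000; T[1,1] = 0.
  T[0,:] = [+0.0000 +0.2381 +0.0952 +0.0952 +0.2381 +0.0952]
  T[1,:] = [+0.1200 +0.0000 +0.0400 -0.2400 +0.1600 +0.2000]
  T[2,:] = [+0.2222 +0.0556 +0.0000 +0.1111 +0.2222 -0.1667]
  T[3,:] = [-0.1905 +0.1905 +0.2381 +0.0000 +0.0952 -0.0476]
  T[4,:] = [-0.0556 +0.2222 +0.3333 +0.0556 +0.0000 +0.1111]
  T[5,:] = [+0.0455 +0.0455 +0.2273 +0.2727 +0.1818 +0.0000]
eigenvalue magnitudes: 0.5251, 0.2737, 0.2737, 0.2400, 0.2400, 0.2280.
ρ = 0.5251; 0.5251 < 1 ⇒ converges.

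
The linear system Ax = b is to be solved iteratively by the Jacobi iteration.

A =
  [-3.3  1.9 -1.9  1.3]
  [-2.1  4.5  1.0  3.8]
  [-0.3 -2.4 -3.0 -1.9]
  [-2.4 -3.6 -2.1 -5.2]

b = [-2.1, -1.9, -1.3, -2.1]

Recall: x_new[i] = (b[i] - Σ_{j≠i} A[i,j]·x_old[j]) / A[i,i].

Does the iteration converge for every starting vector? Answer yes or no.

no

Let D = diag(-3.3, 4.5, -3, -5.2); L, U the strict triangles.
Jacobi T = -D⁻¹(L+U): T[2,1] = -(-2.4)/(-3) = -0.8000; T[2,2] = 0.
  T[0,:] = [+0.0000  +0.5758  -0.5758  +0.3939]
  T[1,:] = [+0.4667  +0.0000  -0.2222  -0.8444]
  T[2,:] = [-0.1000  -0.8000  +0.0000  -0.6333]
  T[3,:] = [-0.4615  -0.6923  -0.4038  +0.0000]
|λ(T)| sorted: 1.1512, 0.9729, 0.2259, 0.0476.
spectral radius ρ = 1.1512; 1.1512 > 1: divergent.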